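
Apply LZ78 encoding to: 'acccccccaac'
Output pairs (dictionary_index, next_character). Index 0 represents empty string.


LZ78 encoding steps:
Dictionary: {0: ''}
Step 1: w='' (idx 0), next='a' -> output (0, 'a'), add 'a' as idx 1
Step 2: w='' (idx 0), next='c' -> output (0, 'c'), add 'c' as idx 2
Step 3: w='c' (idx 2), next='c' -> output (2, 'c'), add 'cc' as idx 3
Step 4: w='cc' (idx 3), next='c' -> output (3, 'c'), add 'ccc' as idx 4
Step 5: w='c' (idx 2), next='a' -> output (2, 'a'), add 'ca' as idx 5
Step 6: w='a' (idx 1), next='c' -> output (1, 'c'), add 'ac' as idx 6


Encoded: [(0, 'a'), (0, 'c'), (2, 'c'), (3, 'c'), (2, 'a'), (1, 'c')]


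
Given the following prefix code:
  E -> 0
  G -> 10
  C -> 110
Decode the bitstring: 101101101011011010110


Decoding step by step:
Bits 10 -> G
Bits 110 -> C
Bits 110 -> C
Bits 10 -> G
Bits 110 -> C
Bits 110 -> C
Bits 10 -> G
Bits 110 -> C


Decoded message: GCCGCCGC


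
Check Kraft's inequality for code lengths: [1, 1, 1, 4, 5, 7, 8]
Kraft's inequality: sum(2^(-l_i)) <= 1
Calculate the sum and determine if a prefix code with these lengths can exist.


Sum = 2^(-1) + 2^(-1) + 2^(-1) + 2^(-4) + 2^(-5) + 2^(-7) + 2^(-8)
    = 0.5 + 0.5 + 0.5 + 0.0625 + 0.03125 + 0.0078125 + 0.00390625
    = 411/256 = 1.60546875
Since 1.60546875 > 1, Kraft's inequality is NOT satisfied.
A prefix code with these lengths CANNOT exist.

Kraft sum = 1.60546875. Not satisfied.


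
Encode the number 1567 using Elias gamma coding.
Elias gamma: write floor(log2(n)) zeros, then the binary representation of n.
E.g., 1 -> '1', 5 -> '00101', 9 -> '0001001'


num_bits = floor(log2(1567)) + 1 = 11
leading_zeros = num_bits - 1 = 10
binary(1567) = 11000011111

Elias gamma(1567) = '0000000000' + '11000011111' = 000000000011000011111 (21 bits)


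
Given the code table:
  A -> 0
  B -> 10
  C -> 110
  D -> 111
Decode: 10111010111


Decoding:
10 -> B
111 -> D
0 -> A
10 -> B
111 -> D


Result: BDABD


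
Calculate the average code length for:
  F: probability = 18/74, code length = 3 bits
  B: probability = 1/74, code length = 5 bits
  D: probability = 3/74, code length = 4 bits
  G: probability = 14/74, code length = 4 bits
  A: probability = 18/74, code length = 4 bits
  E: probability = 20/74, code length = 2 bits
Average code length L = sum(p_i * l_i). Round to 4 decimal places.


Weighted contributions p_i * l_i:
  F: (18/74) * 3 = 54/74
  B: (1/74) * 5 = 5/74
  D: (3/74) * 4 = 12/74
  G: (14/74) * 4 = 56/74
  A: (18/74) * 4 = 72/74
  E: (20/74) * 2 = 40/74
Sum = (54 + 5 + 12 + 56 + 72 + 40)/74 = 239/74

L = 239/74 = 3.2297 bits/symbol


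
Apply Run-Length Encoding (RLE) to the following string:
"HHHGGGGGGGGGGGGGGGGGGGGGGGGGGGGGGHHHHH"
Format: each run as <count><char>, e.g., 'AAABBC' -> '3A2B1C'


Scanning runs left to right:
  i=0: run of 'H' x 3 -> '3H'
  i=3: run of 'G' x 30 -> '30G'
  i=33: run of 'H' x 5 -> '5H'

RLE = 3H30G5H


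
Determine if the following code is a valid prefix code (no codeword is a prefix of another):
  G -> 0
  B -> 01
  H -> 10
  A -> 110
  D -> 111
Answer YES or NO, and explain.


Checking each pair (does one codeword prefix another?):
  G='0' vs B='01': prefix -- VIOLATION

NO -- this is NOT a valid prefix code. G (0) is a prefix of B (01).


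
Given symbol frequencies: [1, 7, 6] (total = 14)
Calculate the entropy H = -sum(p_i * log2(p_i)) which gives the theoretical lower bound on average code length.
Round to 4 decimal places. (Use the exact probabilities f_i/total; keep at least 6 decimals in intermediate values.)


Per-symbol terms -p_i * log2(p_i) with p_i = f_i/14:
  p = 1/14 = 0.071429: log2(p) = -3.807355, -p*log2(p) = 0.271954
  p = 7/14 = 0.500000: log2(p) = -1.000000, -p*log2(p) = 0.500000
  p = 6/14 = 0.428571: log2(p) = -1.222392, -p*log2(p) = 0.523882
H = 0.271954 + 0.500000 + 0.523882 = 1.295836

H = 1.2958 bits/symbol


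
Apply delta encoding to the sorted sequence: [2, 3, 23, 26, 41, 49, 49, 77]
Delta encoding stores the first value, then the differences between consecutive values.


First value: 2
Deltas:
  3 - 2 = 1
  23 - 3 = 20
  26 - 23 = 3
  41 - 26 = 15
  49 - 41 = 8
  49 - 49 = 0
  77 - 49 = 28


Delta encoded: [2, 1, 20, 3, 15, 8, 0, 28]


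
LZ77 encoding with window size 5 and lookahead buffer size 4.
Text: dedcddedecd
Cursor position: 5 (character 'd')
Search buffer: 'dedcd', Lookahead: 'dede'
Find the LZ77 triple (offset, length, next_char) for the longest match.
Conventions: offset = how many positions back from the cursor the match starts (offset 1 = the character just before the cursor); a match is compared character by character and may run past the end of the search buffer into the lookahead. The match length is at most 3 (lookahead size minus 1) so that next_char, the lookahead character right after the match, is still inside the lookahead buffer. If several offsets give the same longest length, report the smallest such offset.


Try each offset into the search buffer:
  offset=1 (pos 4, char 'd'): match length 1
  offset=2 (pos 3, char 'c'): match length 0
  offset=3 (pos 2, char 'd'): match length 1
  offset=4 (pos 1, char 'e'): match length 0
  offset=5 (pos 0, char 'd'): match length 3
Longest match has length 3 at offset 5.
next_char = character at position 5 + 3 = 8 -> 'e'

Best match: offset=5, length=3 (matching 'ded' starting at position 0)
LZ77 triple: (5, 3, 'e')


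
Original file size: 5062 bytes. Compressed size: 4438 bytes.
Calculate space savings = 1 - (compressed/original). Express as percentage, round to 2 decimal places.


ratio = compressed/original = 4438/5062 = 0.876729
savings = 1 - ratio = 1 - 0.876729 = 0.123271
as a percentage: 0.123271 * 100 = 12.33%

Space savings = 1 - 4438/5062 = 12.33%


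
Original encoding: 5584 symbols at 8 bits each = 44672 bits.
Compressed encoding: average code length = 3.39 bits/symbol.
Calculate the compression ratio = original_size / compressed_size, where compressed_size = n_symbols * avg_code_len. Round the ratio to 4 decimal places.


original_size = n_symbols * orig_bits = 5584 * 8 = 44672 bits
compressed_size = n_symbols * avg_code_len = 5584 * 3.39 = 18929.76 bits
ratio = original_size / compressed_size = 44672 / 18929.76 = 2.3599

Compression ratio = 2.3599


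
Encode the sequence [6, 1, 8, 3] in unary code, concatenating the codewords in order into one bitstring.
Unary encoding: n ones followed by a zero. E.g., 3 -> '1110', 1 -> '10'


Encode each number as n ones followed by a terminating 0:
  6 -> 1111110 (7 bits)
  1 -> 10 (2 bits)
  8 -> 111111110 (9 bits)
  3 -> 1110 (4 bits)
Total length = 7 + 2 + 9 + 4 = 22 bits.

Unary([6, 1, 8, 3]) = 1111110101111111101110 (22 bits)


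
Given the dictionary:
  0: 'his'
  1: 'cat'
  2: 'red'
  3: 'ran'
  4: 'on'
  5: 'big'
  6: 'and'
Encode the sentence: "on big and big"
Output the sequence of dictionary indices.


Look up each word in the dictionary:
  'on' -> 4
  'big' -> 5
  'and' -> 6
  'big' -> 5

Encoded: [4, 5, 6, 5]


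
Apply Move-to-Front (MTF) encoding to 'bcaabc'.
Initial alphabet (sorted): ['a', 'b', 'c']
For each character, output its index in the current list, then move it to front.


MTF encoding:
'b': index 1 in ['a', 'b', 'c'] -> ['b', 'a', 'c']
'c': index 2 in ['b', 'a', 'c'] -> ['c', 'b', 'a']
'a': index 2 in ['c', 'b', 'a'] -> ['a', 'c', 'b']
'a': index 0 in ['a', 'c', 'b'] -> ['a', 'c', 'b']
'b': index 2 in ['a', 'c', 'b'] -> ['b', 'a', 'c']
'c': index 2 in ['b', 'a', 'c'] -> ['c', 'b', 'a']


Output: [1, 2, 2, 0, 2, 2]


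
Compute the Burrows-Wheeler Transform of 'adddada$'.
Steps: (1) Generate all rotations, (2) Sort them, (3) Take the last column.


Rotations (sorted):
  0: $adddada -> last char: a
  1: a$adddad -> last char: d
  2: ada$addd -> last char: d
  3: adddada$ -> last char: $
  4: da$addda -> last char: a
  5: dada$add -> last char: d
  6: ddada$ad -> last char: d
  7: dddada$a -> last char: a


BWT = add$adda


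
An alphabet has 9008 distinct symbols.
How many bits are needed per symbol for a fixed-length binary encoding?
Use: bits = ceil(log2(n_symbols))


log2(9008) = 13.137
Bracket: 2^13 = 8192 < 9008 <= 2^14 = 16384
So ceil(log2(9008)) = 14

bits = ceil(log2(9008)) = ceil(13.137) = 14 bits


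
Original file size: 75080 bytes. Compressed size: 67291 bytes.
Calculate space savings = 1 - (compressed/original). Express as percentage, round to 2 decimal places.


ratio = compressed/original = 67291/75080 = 0.896257
savings = 1 - ratio = 1 - 0.896257 = 0.103743
as a percentage: 0.103743 * 100 = 10.37%

Space savings = 1 - 67291/75080 = 10.37%


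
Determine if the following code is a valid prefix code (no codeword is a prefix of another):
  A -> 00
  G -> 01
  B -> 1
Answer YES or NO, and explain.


Checking each pair (does one codeword prefix another?):
  A='00' vs G='01': no prefix
  A='00' vs B='1': no prefix
  G='01' vs A='00': no prefix
  G='01' vs B='1': no prefix
  B='1' vs A='00': no prefix
  B='1' vs G='01': no prefix
No violation found over all pairs.

YES -- this is a valid prefix code. No codeword is a prefix of any other codeword.


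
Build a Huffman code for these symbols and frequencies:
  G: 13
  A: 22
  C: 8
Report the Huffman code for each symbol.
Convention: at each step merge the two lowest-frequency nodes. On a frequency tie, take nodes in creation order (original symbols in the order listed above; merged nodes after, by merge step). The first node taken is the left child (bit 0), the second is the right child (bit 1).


Huffman tree construction:
Step 1: Merge C(8) + G(13) = 21
Step 2: Merge (C+G)(21) + A(22) = 43
Read each symbol's code off the tree from the root (left child = 0, right child = 1).

Codes:
  G: 01 (length 2)
  A: 1 (length 1)
  C: 00 (length 2)
Average code length: 64/43 = 1.4884 bits/symbol


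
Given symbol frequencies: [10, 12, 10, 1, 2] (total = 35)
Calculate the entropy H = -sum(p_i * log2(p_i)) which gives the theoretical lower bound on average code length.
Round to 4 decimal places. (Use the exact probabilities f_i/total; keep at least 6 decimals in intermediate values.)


Per-symbol terms -p_i * log2(p_i) with p_i = f_i/35:
  p = 10/35 = 0.285714: log2(p) = -1.807355, -p*log2(p) = 0.516387
  p = 12/35 = 0.342857: log2(p) = -1.544321, -p*log2(p) = 0.529481
  p = 10/35 = 0.285714: log2(p) = -1.807355, -p*log2(p) = 0.516387
  p = 1/35 = 0.028571: log2(p) = -5.129283, -p*log2(p) = 0.146551
  p = 2/35 = 0.057143: log2(p) = -4.129283, -p*log2(p) = 0.235959
H = 0.516387 + 0.529481 + 0.516387 + 0.146551 + 0.235959 = 1.944765

H = 1.9448 bits/symbol


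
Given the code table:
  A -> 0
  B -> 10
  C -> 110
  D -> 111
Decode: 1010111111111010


Decoding:
10 -> B
10 -> B
111 -> D
111 -> D
111 -> D
0 -> A
10 -> B


Result: BBDDDAB


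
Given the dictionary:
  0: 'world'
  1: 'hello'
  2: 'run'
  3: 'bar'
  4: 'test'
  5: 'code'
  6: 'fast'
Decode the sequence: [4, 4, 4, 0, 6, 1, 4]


Look up each index in the dictionary:
  4 -> 'test'
  4 -> 'test'
  4 -> 'test'
  0 -> 'world'
  6 -> 'fast'
  1 -> 'hello'
  4 -> 'test'

Decoded: "test test test world fast hello test"


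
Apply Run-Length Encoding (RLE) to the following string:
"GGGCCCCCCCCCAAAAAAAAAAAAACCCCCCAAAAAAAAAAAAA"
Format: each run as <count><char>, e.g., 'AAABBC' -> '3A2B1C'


Scanning runs left to right:
  i=0: run of 'G' x 3 -> '3G'
  i=3: run of 'C' x 9 -> '9C'
  i=12: run of 'A' x 13 -> '13A'
  i=25: run of 'C' x 6 -> '6C'
  i=31: run of 'A' x 13 -> '13A'

RLE = 3G9C13A6C13A


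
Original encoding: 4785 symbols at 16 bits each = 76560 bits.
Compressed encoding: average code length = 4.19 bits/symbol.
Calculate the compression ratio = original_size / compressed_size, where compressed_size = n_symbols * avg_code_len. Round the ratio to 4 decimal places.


original_size = n_symbols * orig_bits = 4785 * 16 = 76560 bits
compressed_size = n_symbols * avg_code_len = 4785 * 4.19 = 20049.15 bits
ratio = original_size / compressed_size = 76560 / 20049.15 = 3.8186

Compression ratio = 3.8186


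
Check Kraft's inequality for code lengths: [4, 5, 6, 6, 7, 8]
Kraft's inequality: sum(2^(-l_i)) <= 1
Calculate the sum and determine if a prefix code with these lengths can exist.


Sum = 2^(-4) + 2^(-5) + 2^(-6) + 2^(-6) + 2^(-7) + 2^(-8)
    = 0.0625 + 0.03125 + 0.015625 + 0.015625 + 0.0078125 + 0.00390625
    = 35/256 = 0.13671875
Since 0.13671875 <= 1, Kraft's inequality IS satisfied.
A prefix code with these lengths CAN exist.

Kraft sum = 0.13671875. Satisfied.


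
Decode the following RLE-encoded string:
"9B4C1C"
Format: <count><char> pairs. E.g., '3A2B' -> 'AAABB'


Expanding each <count><char> pair:
  9B -> 'BBBBBBBBB'
  4C -> 'CCCC'
  1C -> 'C'

Decoded = BBBBBBBBBCCCCC


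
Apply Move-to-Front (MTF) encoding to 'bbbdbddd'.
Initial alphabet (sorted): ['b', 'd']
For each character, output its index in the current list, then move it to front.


MTF encoding:
'b': index 0 in ['b', 'd'] -> ['b', 'd']
'b': index 0 in ['b', 'd'] -> ['b', 'd']
'b': index 0 in ['b', 'd'] -> ['b', 'd']
'd': index 1 in ['b', 'd'] -> ['d', 'b']
'b': index 1 in ['d', 'b'] -> ['b', 'd']
'd': index 1 in ['b', 'd'] -> ['d', 'b']
'd': index 0 in ['d', 'b'] -> ['d', 'b']
'd': index 0 in ['d', 'b'] -> ['d', 'b']


Output: [0, 0, 0, 1, 1, 1, 0, 0]


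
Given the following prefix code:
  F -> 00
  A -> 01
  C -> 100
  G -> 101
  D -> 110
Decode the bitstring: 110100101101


Decoding step by step:
Bits 110 -> D
Bits 100 -> C
Bits 101 -> G
Bits 101 -> G


Decoded message: DCGG


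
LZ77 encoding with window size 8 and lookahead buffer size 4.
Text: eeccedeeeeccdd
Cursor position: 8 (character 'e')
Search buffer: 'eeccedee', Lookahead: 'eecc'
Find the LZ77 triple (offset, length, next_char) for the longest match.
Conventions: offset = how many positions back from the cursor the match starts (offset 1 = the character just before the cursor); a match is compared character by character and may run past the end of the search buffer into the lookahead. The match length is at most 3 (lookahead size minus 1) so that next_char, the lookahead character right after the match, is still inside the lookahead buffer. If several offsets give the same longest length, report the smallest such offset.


Try each offset into the search buffer:
  offset=1 (pos 7, char 'e'): match length 2
  offset=2 (pos 6, char 'e'): match length 2
  offset=3 (pos 5, char 'd'): match length 0
  offset=4 (pos 4, char 'e'): match length 1
  offset=5 (pos 3, char 'c'): match length 0
  offset=6 (pos 2, char 'c'): match length 0
  offset=7 (pos 1, char 'e'): match length 1
  offset=8 (pos 0, char 'e'): match length 3
Longest match has length 3 at offset 8.
next_char = character at position 8 + 3 = 11 -> 'c'

Best match: offset=8, length=3 (matching 'eec' starting at position 0)
LZ77 triple: (8, 3, 'c')


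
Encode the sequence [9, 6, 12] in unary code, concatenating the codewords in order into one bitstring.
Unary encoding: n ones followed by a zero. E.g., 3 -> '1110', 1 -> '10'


Encode each number as n ones followed by a terminating 0:
  9 -> 1111111110 (10 bits)
  6 -> 1111110 (7 bits)
  12 -> 1111111111110 (13 bits)
Total length = 10 + 7 + 13 = 30 bits.

Unary([9, 6, 12]) = 111111111011111101111111111110 (30 bits)


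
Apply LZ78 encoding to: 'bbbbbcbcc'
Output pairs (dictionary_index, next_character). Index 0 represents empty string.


LZ78 encoding steps:
Dictionary: {0: ''}
Step 1: w='' (idx 0), next='b' -> output (0, 'b'), add 'b' as idx 1
Step 2: w='b' (idx 1), next='b' -> output (1, 'b'), add 'bb' as idx 2
Step 3: w='bb' (idx 2), next='c' -> output (2, 'c'), add 'bbc' as idx 3
Step 4: w='b' (idx 1), next='c' -> output (1, 'c'), add 'bc' as idx 4
Step 5: w='' (idx 0), next='c' -> output (0, 'c'), add 'c' as idx 5


Encoded: [(0, 'b'), (1, 'b'), (2, 'c'), (1, 'c'), (0, 'c')]


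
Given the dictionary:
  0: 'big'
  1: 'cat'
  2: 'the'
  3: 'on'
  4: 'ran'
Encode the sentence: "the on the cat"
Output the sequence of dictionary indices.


Look up each word in the dictionary:
  'the' -> 2
  'on' -> 3
  'the' -> 2
  'cat' -> 1

Encoded: [2, 3, 2, 1]


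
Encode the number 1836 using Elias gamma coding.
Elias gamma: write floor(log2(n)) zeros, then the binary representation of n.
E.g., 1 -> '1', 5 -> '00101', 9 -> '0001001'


num_bits = floor(log2(1836)) + 1 = 11
leading_zeros = num_bits - 1 = 10
binary(1836) = 11100101100

Elias gamma(1836) = '0000000000' + '11100101100' = 000000000011100101100 (21 bits)


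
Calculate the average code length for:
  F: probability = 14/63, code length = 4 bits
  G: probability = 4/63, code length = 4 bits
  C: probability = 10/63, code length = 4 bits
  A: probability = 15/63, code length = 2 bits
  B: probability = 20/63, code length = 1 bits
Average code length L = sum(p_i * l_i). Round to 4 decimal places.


Weighted contributions p_i * l_i:
  F: (14/63) * 4 = 56/63
  G: (4/63) * 4 = 16/63
  C: (10/63) * 4 = 40/63
  A: (15/63) * 2 = 30/63
  B: (20/63) * 1 = 20/63
Sum = (56 + 16 + 40 + 30 + 20)/63 = 162/63

L = 162/63 = 2.5714 bits/symbol


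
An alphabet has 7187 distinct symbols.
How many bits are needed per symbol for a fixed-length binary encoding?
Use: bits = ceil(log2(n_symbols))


log2(7187) = 12.8112
Bracket: 2^12 = 4096 < 7187 <= 2^13 = 8192
So ceil(log2(7187)) = 13

bits = ceil(log2(7187)) = ceil(12.8112) = 13 bits


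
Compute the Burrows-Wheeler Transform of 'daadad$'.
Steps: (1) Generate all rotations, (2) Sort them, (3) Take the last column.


Rotations (sorted):
  0: $daadad -> last char: d
  1: aadad$d -> last char: d
  2: ad$daad -> last char: d
  3: adad$da -> last char: a
  4: d$daada -> last char: a
  5: daadad$ -> last char: $
  6: dad$daa -> last char: a


BWT = dddaa$a


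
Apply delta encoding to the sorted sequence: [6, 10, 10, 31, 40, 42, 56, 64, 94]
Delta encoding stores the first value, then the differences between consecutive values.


First value: 6
Deltas:
  10 - 6 = 4
  10 - 10 = 0
  31 - 10 = 21
  40 - 31 = 9
  42 - 40 = 2
  56 - 42 = 14
  64 - 56 = 8
  94 - 64 = 30


Delta encoded: [6, 4, 0, 21, 9, 2, 14, 8, 30]


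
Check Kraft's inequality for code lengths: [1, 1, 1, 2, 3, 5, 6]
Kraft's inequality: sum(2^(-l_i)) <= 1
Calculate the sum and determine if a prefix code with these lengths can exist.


Sum = 2^(-1) + 2^(-1) + 2^(-1) + 2^(-2) + 2^(-3) + 2^(-5) + 2^(-6)
    = 0.5 + 0.5 + 0.5 + 0.25 + 0.125 + 0.03125 + 0.015625
    = 123/64 = 1.921875
Since 1.921875 > 1, Kraft's inequality is NOT satisfied.
A prefix code with these lengths CANNOT exist.

Kraft sum = 1.921875. Not satisfied.


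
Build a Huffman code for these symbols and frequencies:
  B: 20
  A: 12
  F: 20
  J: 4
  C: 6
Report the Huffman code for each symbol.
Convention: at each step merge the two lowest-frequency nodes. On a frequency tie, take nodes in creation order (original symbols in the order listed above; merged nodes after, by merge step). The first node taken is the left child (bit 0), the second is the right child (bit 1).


Huffman tree construction:
Step 1: Merge J(4) + C(6) = 10
Step 2: Merge (J+C)(10) + A(12) = 22
Step 3: Merge B(20) + F(20) = 40
Step 4: Merge ((J+C)+A)(22) + (B+F)(40) = 62
Read each symbol's code off the tree from the root (left child = 0, right child = 1).

Codes:
  B: 10 (length 2)
  A: 01 (length 2)
  F: 11 (length 2)
  J: 000 (length 3)
  C: 001 (length 3)
Average code length: 134/62 = 2.1613 bits/symbol


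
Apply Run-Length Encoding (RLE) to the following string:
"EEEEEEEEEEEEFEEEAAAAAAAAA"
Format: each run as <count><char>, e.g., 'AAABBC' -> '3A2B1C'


Scanning runs left to right:
  i=0: run of 'E' x 12 -> '12E'
  i=12: run of 'F' x 1 -> '1F'
  i=13: run of 'E' x 3 -> '3E'
  i=16: run of 'A' x 9 -> '9A'

RLE = 12E1F3E9A


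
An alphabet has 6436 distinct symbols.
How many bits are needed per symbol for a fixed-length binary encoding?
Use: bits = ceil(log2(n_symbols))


log2(6436) = 12.6519
Bracket: 2^12 = 4096 < 6436 <= 2^13 = 8192
So ceil(log2(6436)) = 13

bits = ceil(log2(6436)) = ceil(12.6519) = 13 bits


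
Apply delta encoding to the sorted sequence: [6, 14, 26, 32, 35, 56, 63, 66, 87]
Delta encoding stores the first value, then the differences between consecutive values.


First value: 6
Deltas:
  14 - 6 = 8
  26 - 14 = 12
  32 - 26 = 6
  35 - 32 = 3
  56 - 35 = 21
  63 - 56 = 7
  66 - 63 = 3
  87 - 66 = 21


Delta encoded: [6, 8, 12, 6, 3, 21, 7, 3, 21]


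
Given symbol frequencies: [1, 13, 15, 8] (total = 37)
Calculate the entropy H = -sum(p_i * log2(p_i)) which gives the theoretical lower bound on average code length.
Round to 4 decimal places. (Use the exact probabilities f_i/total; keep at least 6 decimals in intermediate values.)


Per-symbol terms -p_i * log2(p_i) with p_i = f_i/37:
  p = 1/37 = 0.027027: log2(p) = -5.209453, -p*log2(p) = 0.140796
  p = 13/37 = 0.351351: log2(p) = -1.509014, -p*log2(p) = 0.530194
  p = 15/37 = 0.405405: log2(p) = -1.302563, -p*log2(p) = 0.528066
  p = 8/37 = 0.216216: log2(p) = -2.209453, -p*log2(p) = 0.477720
H = 0.140796 + 0.530194 + 0.528066 + 0.477720 = 1.676776

H = 1.6768 bits/symbol


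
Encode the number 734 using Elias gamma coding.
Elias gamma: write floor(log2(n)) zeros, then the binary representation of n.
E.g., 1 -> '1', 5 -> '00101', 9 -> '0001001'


num_bits = floor(log2(734)) + 1 = 10
leading_zeros = num_bits - 1 = 9
binary(734) = 1011011110

Elias gamma(734) = '000000000' + '1011011110' = 0000000001011011110 (19 bits)


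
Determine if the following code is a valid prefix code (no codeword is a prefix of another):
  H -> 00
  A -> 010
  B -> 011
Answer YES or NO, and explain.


Checking each pair (does one codeword prefix another?):
  H='00' vs A='010': no prefix
  H='00' vs B='011': no prefix
  A='010' vs H='00': no prefix
  A='010' vs B='011': no prefix
  B='011' vs H='00': no prefix
  B='011' vs A='010': no prefix
No violation found over all pairs.

YES -- this is a valid prefix code. No codeword is a prefix of any other codeword.


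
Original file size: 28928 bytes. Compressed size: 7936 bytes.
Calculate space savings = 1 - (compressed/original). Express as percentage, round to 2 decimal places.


ratio = compressed/original = 7936/28928 = 0.274336
savings = 1 - ratio = 1 - 0.274336 = 0.725664
as a percentage: 0.725664 * 100 = 72.57%

Space savings = 1 - 7936/28928 = 72.57%


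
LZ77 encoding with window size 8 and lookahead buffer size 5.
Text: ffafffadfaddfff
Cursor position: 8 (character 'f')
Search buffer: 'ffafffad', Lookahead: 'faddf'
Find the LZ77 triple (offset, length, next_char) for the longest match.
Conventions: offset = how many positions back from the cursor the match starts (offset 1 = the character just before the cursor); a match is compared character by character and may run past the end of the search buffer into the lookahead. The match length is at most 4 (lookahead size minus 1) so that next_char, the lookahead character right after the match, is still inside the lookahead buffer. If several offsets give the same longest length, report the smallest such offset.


Try each offset into the search buffer:
  offset=1 (pos 7, char 'd'): match length 0
  offset=2 (pos 6, char 'a'): match length 0
  offset=3 (pos 5, char 'f'): match length 3
  offset=4 (pos 4, char 'f'): match length 1
  offset=5 (pos 3, char 'f'): match length 1
  offset=6 (pos 2, char 'a'): match length 0
  offset=7 (pos 1, char 'f'): match length 2
  offset=8 (pos 0, char 'f'): match length 1
Longest match has length 3 at offset 3.
next_char = character at position 8 + 3 = 11 -> 'd'

Best match: offset=3, length=3 (matching 'fad' starting at position 5)
LZ77 triple: (3, 3, 'd')


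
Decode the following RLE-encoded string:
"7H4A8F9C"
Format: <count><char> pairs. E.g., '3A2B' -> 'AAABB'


Expanding each <count><char> pair:
  7H -> 'HHHHHHH'
  4A -> 'AAAA'
  8F -> 'FFFFFFFF'
  9C -> 'CCCCCCCCC'

Decoded = HHHHHHHAAAAFFFFFFFFCCCCCCCCC


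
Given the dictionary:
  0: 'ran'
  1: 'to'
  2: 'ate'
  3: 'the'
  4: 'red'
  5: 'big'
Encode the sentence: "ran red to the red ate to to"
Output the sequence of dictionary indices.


Look up each word in the dictionary:
  'ran' -> 0
  'red' -> 4
  'to' -> 1
  'the' -> 3
  'red' -> 4
  'ate' -> 2
  'to' -> 1
  'to' -> 1

Encoded: [0, 4, 1, 3, 4, 2, 1, 1]


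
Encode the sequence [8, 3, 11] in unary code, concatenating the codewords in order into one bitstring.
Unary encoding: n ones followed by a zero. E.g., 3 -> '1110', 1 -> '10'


Encode each number as n ones followed by a terminating 0:
  8 -> 111111110 (9 bits)
  3 -> 1110 (4 bits)
  11 -> 111111111110 (12 bits)
Total length = 9 + 4 + 12 = 25 bits.

Unary([8, 3, 11]) = 1111111101110111111111110 (25 bits)


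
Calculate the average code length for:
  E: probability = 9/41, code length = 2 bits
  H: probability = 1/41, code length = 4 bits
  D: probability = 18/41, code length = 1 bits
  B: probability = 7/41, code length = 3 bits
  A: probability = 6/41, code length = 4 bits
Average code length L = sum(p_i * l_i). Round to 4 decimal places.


Weighted contributions p_i * l_i:
  E: (9/41) * 2 = 18/41
  H: (1/41) * 4 = 4/41
  D: (18/41) * 1 = 18/41
  B: (7/41) * 3 = 21/41
  A: (6/41) * 4 = 24/41
Sum = (18 + 4 + 18 + 21 + 24)/41 = 85/41

L = 85/41 = 2.0732 bits/symbol


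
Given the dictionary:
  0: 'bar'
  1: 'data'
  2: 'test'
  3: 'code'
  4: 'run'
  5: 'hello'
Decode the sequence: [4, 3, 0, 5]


Look up each index in the dictionary:
  4 -> 'run'
  3 -> 'code'
  0 -> 'bar'
  5 -> 'hello'

Decoded: "run code bar hello"


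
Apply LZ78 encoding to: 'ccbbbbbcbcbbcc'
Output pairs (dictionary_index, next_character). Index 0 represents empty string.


LZ78 encoding steps:
Dictionary: {0: ''}
Step 1: w='' (idx 0), next='c' -> output (0, 'c'), add 'c' as idx 1
Step 2: w='c' (idx 1), next='b' -> output (1, 'b'), add 'cb' as idx 2
Step 3: w='' (idx 0), next='b' -> output (0, 'b'), add 'b' as idx 3
Step 4: w='b' (idx 3), next='b' -> output (3, 'b'), add 'bb' as idx 4
Step 5: w='b' (idx 3), next='c' -> output (3, 'c'), add 'bc' as idx 5
Step 6: w='bc' (idx 5), next='b' -> output (5, 'b'), add 'bcb' as idx 6
Step 7: w='bc' (idx 5), next='c' -> output (5, 'c'), add 'bcc' as idx 7


Encoded: [(0, 'c'), (1, 'b'), (0, 'b'), (3, 'b'), (3, 'c'), (5, 'b'), (5, 'c')]


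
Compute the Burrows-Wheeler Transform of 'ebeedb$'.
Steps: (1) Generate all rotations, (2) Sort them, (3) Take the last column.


Rotations (sorted):
  0: $ebeedb -> last char: b
  1: b$ebeed -> last char: d
  2: beedb$e -> last char: e
  3: db$ebee -> last char: e
  4: ebeedb$ -> last char: $
  5: edb$ebe -> last char: e
  6: eedb$eb -> last char: b


BWT = bdee$eb


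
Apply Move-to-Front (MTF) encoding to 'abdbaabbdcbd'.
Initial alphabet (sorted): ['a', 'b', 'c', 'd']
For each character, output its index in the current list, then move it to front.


MTF encoding:
'a': index 0 in ['a', 'b', 'c', 'd'] -> ['a', 'b', 'c', 'd']
'b': index 1 in ['a', 'b', 'c', 'd'] -> ['b', 'a', 'c', 'd']
'd': index 3 in ['b', 'a', 'c', 'd'] -> ['d', 'b', 'a', 'c']
'b': index 1 in ['d', 'b', 'a', 'c'] -> ['b', 'd', 'a', 'c']
'a': index 2 in ['b', 'd', 'a', 'c'] -> ['a', 'b', 'd', 'c']
'a': index 0 in ['a', 'b', 'd', 'c'] -> ['a', 'b', 'd', 'c']
'b': index 1 in ['a', 'b', 'd', 'c'] -> ['b', 'a', 'd', 'c']
'b': index 0 in ['b', 'a', 'd', 'c'] -> ['b', 'a', 'd', 'c']
'd': index 2 in ['b', 'a', 'd', 'c'] -> ['d', 'b', 'a', 'c']
'c': index 3 in ['d', 'b', 'a', 'c'] -> ['c', 'd', 'b', 'a']
'b': index 2 in ['c', 'd', 'b', 'a'] -> ['b', 'c', 'd', 'a']
'd': index 2 in ['b', 'c', 'd', 'a'] -> ['d', 'b', 'c', 'a']


Output: [0, 1, 3, 1, 2, 0, 1, 0, 2, 3, 2, 2]


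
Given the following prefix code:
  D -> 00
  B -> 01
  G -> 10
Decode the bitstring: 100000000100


Decoding step by step:
Bits 10 -> G
Bits 00 -> D
Bits 00 -> D
Bits 00 -> D
Bits 01 -> B
Bits 00 -> D


Decoded message: GDDDBD


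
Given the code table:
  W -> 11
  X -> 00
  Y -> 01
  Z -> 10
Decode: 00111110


Decoding:
00 -> X
11 -> W
11 -> W
10 -> Z


Result: XWWZ


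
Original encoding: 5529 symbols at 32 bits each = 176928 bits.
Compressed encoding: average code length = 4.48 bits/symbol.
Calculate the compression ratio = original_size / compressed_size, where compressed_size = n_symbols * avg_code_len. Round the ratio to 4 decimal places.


original_size = n_symbols * orig_bits = 5529 * 32 = 176928 bits
compressed_size = n_symbols * avg_code_len = 5529 * 4.48 = 24769.92 bits
ratio = original_size / compressed_size = 176928 / 24769.92 = 7.1429

Compression ratio = 7.1429


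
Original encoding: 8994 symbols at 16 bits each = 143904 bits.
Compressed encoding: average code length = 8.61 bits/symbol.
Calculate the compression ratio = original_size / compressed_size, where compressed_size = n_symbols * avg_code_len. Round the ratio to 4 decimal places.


original_size = n_symbols * orig_bits = 8994 * 16 = 143904 bits
compressed_size = n_symbols * avg_code_len = 8994 * 8.61 = 77438.34 bits
ratio = original_size / compressed_size = 143904 / 77438.34 = 1.8583

Compression ratio = 1.8583


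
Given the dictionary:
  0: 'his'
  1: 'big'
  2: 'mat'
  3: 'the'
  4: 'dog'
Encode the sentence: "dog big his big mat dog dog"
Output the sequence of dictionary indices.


Look up each word in the dictionary:
  'dog' -> 4
  'big' -> 1
  'his' -> 0
  'big' -> 1
  'mat' -> 2
  'dog' -> 4
  'dog' -> 4

Encoded: [4, 1, 0, 1, 2, 4, 4]


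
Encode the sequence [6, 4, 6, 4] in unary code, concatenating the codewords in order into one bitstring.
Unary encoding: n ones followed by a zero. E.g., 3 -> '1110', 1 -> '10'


Encode each number as n ones followed by a terminating 0:
  6 -> 1111110 (7 bits)
  4 -> 11110 (5 bits)
  6 -> 1111110 (7 bits)
  4 -> 11110 (5 bits)
Total length = 7 + 5 + 7 + 5 = 24 bits.

Unary([6, 4, 6, 4]) = 111111011110111111011110 (24 bits)


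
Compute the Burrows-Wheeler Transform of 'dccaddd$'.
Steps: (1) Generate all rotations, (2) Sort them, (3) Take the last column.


Rotations (sorted):
  0: $dccaddd -> last char: d
  1: addd$dcc -> last char: c
  2: caddd$dc -> last char: c
  3: ccaddd$d -> last char: d
  4: d$dccadd -> last char: d
  5: dccaddd$ -> last char: $
  6: dd$dccad -> last char: d
  7: ddd$dcca -> last char: a


BWT = dccdd$da


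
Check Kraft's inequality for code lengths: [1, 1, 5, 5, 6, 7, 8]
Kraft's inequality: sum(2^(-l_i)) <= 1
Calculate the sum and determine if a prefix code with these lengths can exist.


Sum = 2^(-1) + 2^(-1) + 2^(-5) + 2^(-5) + 2^(-6) + 2^(-7) + 2^(-8)
    = 0.5 + 0.5 + 0.03125 + 0.03125 + 0.015625 + 0.0078125 + 0.00390625
    = 279/256 = 1.08984375
Since 1.08984375 > 1, Kraft's inequality is NOT satisfied.
A prefix code with these lengths CANNOT exist.

Kraft sum = 1.08984375. Not satisfied.


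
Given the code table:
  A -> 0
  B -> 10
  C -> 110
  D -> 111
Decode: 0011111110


Decoding:
0 -> A
0 -> A
111 -> D
111 -> D
10 -> B


Result: AADDB


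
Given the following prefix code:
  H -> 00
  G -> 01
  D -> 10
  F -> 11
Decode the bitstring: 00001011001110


Decoding step by step:
Bits 00 -> H
Bits 00 -> H
Bits 10 -> D
Bits 11 -> F
Bits 00 -> H
Bits 11 -> F
Bits 10 -> D


Decoded message: HHDFHFD


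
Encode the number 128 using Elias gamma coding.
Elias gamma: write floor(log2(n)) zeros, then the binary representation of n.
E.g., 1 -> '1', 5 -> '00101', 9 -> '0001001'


num_bits = floor(log2(128)) + 1 = 8
leading_zeros = num_bits - 1 = 7
binary(128) = 10000000

Elias gamma(128) = '0000000' + '10000000' = 000000010000000 (15 bits)


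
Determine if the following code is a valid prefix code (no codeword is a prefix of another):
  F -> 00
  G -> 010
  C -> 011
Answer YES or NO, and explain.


Checking each pair (does one codeword prefix another?):
  F='00' vs G='010': no prefix
  F='00' vs C='011': no prefix
  G='010' vs F='00': no prefix
  G='010' vs C='011': no prefix
  C='011' vs F='00': no prefix
  C='011' vs G='010': no prefix
No violation found over all pairs.

YES -- this is a valid prefix code. No codeword is a prefix of any other codeword.


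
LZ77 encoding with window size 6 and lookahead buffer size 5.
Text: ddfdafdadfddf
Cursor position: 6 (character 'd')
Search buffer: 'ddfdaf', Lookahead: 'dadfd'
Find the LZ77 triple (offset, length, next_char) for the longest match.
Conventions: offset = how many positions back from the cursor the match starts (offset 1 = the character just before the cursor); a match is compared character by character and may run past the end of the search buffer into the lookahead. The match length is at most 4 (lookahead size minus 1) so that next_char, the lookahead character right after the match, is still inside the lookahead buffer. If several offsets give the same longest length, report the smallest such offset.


Try each offset into the search buffer:
  offset=1 (pos 5, char 'f'): match length 0
  offset=2 (pos 4, char 'a'): match length 0
  offset=3 (pos 3, char 'd'): match length 2
  offset=4 (pos 2, char 'f'): match length 0
  offset=5 (pos 1, char 'd'): match length 1
  offset=6 (pos 0, char 'd'): match length 1
Longest match has length 2 at offset 3.
next_char = character at position 6 + 2 = 8 -> 'd'

Best match: offset=3, length=2 (matching 'da' starting at position 3)
LZ77 triple: (3, 2, 'd')


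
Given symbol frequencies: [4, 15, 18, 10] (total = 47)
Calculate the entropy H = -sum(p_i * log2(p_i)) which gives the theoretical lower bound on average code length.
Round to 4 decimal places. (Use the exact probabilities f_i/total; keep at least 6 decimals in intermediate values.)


Per-symbol terms -p_i * log2(p_i) with p_i = f_i/47:
  p = 4/47 = 0.085106: log2(p) = -3.554589, -p*log2(p) = 0.302518
  p = 15/47 = 0.319149: log2(p) = -1.647698, -p*log2(p) = 0.525861
  p = 18/47 = 0.382979: log2(p) = -1.384664, -p*log2(p) = 0.530297
  p = 10/47 = 0.212766: log2(p) = -2.232661, -p*log2(p) = 0.475034
H = 0.302518 + 0.525861 + 0.530297 + 0.475034 = 1.833710

H = 1.8337 bits/symbol


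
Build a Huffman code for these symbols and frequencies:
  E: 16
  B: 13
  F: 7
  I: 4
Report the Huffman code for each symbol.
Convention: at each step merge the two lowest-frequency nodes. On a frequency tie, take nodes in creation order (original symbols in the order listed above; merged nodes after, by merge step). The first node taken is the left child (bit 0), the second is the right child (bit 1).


Huffman tree construction:
Step 1: Merge I(4) + F(7) = 11
Step 2: Merge (I+F)(11) + B(13) = 24
Step 3: Merge E(16) + ((I+F)+B)(24) = 40
Read each symbol's code off the tree from the root (left child = 0, right child = 1).

Codes:
  E: 0 (length 1)
  B: 11 (length 2)
  F: 101 (length 3)
  I: 100 (length 3)
Average code length: 75/40 = 1.8750 bits/symbol


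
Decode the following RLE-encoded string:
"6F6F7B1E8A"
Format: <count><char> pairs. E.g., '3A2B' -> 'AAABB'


Expanding each <count><char> pair:
  6F -> 'FFFFFF'
  6F -> 'FFFFFF'
  7B -> 'BBBBBBB'
  1E -> 'E'
  8A -> 'AAAAAAAA'

Decoded = FFFFFFFFFFFFBBBBBBBEAAAAAAAA


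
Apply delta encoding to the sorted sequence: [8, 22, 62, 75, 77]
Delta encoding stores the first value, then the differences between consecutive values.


First value: 8
Deltas:
  22 - 8 = 14
  62 - 22 = 40
  75 - 62 = 13
  77 - 75 = 2


Delta encoded: [8, 14, 40, 13, 2]


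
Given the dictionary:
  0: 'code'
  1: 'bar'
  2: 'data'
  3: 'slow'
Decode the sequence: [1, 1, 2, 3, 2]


Look up each index in the dictionary:
  1 -> 'bar'
  1 -> 'bar'
  2 -> 'data'
  3 -> 'slow'
  2 -> 'data'

Decoded: "bar bar data slow data"


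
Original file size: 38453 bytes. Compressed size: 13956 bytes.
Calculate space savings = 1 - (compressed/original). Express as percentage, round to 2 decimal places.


ratio = compressed/original = 13956/38453 = 0.362937
savings = 1 - ratio = 1 - 0.362937 = 0.637063
as a percentage: 0.637063 * 100 = 63.71%

Space savings = 1 - 13956/38453 = 63.71%


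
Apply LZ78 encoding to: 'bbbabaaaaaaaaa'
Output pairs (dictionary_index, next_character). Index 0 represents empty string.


LZ78 encoding steps:
Dictionary: {0: ''}
Step 1: w='' (idx 0), next='b' -> output (0, 'b'), add 'b' as idx 1
Step 2: w='b' (idx 1), next='b' -> output (1, 'b'), add 'bb' as idx 2
Step 3: w='' (idx 0), next='a' -> output (0, 'a'), add 'a' as idx 3
Step 4: w='b' (idx 1), next='a' -> output (1, 'a'), add 'ba' as idx 4
Step 5: w='a' (idx 3), next='a' -> output (3, 'a'), add 'aa' as idx 5
Step 6: w='aa' (idx 5), next='a' -> output (5, 'a'), add 'aaa' as idx 6
Step 7: w='aaa' (idx 6), end of input -> output (6, '')


Encoded: [(0, 'b'), (1, 'b'), (0, 'a'), (1, 'a'), (3, 'a'), (5, 'a'), (6, '')]


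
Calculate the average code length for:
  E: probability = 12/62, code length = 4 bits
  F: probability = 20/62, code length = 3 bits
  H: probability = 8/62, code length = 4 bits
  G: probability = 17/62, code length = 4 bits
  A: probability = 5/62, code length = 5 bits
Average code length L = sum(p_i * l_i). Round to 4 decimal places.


Weighted contributions p_i * l_i:
  E: (12/62) * 4 = 48/62
  F: (20/62) * 3 = 60/62
  H: (8/62) * 4 = 32/62
  G: (17/62) * 4 = 68/62
  A: (5/62) * 5 = 25/62
Sum = (48 + 60 + 32 + 68 + 25)/62 = 233/62

L = 233/62 = 3.7581 bits/symbol


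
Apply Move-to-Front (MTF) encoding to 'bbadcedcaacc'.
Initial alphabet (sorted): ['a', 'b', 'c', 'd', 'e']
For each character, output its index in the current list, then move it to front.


MTF encoding:
'b': index 1 in ['a', 'b', 'c', 'd', 'e'] -> ['b', 'a', 'c', 'd', 'e']
'b': index 0 in ['b', 'a', 'c', 'd', 'e'] -> ['b', 'a', 'c', 'd', 'e']
'a': index 1 in ['b', 'a', 'c', 'd', 'e'] -> ['a', 'b', 'c', 'd', 'e']
'd': index 3 in ['a', 'b', 'c', 'd', 'e'] -> ['d', 'a', 'b', 'c', 'e']
'c': index 3 in ['d', 'a', 'b', 'c', 'e'] -> ['c', 'd', 'a', 'b', 'e']
'e': index 4 in ['c', 'd', 'a', 'b', 'e'] -> ['e', 'c', 'd', 'a', 'b']
'd': index 2 in ['e', 'c', 'd', 'a', 'b'] -> ['d', 'e', 'c', 'a', 'b']
'c': index 2 in ['d', 'e', 'c', 'a', 'b'] -> ['c', 'd', 'e', 'a', 'b']
'a': index 3 in ['c', 'd', 'e', 'a', 'b'] -> ['a', 'c', 'd', 'e', 'b']
'a': index 0 in ['a', 'c', 'd', 'e', 'b'] -> ['a', 'c', 'd', 'e', 'b']
'c': index 1 in ['a', 'c', 'd', 'e', 'b'] -> ['c', 'a', 'd', 'e', 'b']
'c': index 0 in ['c', 'a', 'd', 'e', 'b'] -> ['c', 'a', 'd', 'e', 'b']


Output: [1, 0, 1, 3, 3, 4, 2, 2, 3, 0, 1, 0]


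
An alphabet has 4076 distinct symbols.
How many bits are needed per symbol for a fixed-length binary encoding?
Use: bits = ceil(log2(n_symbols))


log2(4076) = 11.9929
Bracket: 2^11 = 2048 < 4076 <= 2^12 = 4096
So ceil(log2(4076)) = 12

bits = ceil(log2(4076)) = ceil(11.9929) = 12 bits


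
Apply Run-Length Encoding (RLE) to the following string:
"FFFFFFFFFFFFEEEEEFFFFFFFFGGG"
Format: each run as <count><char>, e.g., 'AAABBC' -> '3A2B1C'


Scanning runs left to right:
  i=0: run of 'F' x 12 -> '12F'
  i=12: run of 'E' x 5 -> '5E'
  i=17: run of 'F' x 8 -> '8F'
  i=25: run of 'G' x 3 -> '3G'

RLE = 12F5E8F3G


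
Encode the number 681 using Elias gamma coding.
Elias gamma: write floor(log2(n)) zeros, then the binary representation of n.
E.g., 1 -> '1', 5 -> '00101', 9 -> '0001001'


num_bits = floor(log2(681)) + 1 = 10
leading_zeros = num_bits - 1 = 9
binary(681) = 1010101001

Elias gamma(681) = '000000000' + '1010101001' = 0000000001010101001 (19 bits)


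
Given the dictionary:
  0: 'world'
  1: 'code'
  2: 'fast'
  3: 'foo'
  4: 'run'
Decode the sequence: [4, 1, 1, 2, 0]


Look up each index in the dictionary:
  4 -> 'run'
  1 -> 'code'
  1 -> 'code'
  2 -> 'fast'
  0 -> 'world'

Decoded: "run code code fast world"


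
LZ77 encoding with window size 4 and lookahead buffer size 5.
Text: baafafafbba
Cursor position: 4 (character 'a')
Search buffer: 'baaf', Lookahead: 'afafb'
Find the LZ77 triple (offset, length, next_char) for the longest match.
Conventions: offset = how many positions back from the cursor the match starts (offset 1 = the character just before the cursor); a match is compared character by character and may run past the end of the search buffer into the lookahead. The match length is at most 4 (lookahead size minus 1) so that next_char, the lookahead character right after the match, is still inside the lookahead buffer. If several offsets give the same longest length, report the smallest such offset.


Try each offset into the search buffer:
  offset=1 (pos 3, char 'f'): match length 0
  offset=2 (pos 2, char 'a'): match length 4
  offset=3 (pos 1, char 'a'): match length 1
  offset=4 (pos 0, char 'b'): match length 0
Longest match has length 4 at offset 2.
next_char = character at position 4 + 4 = 8 -> 'b'

Best match: offset=2, length=4 (matching 'afaf' starting at position 2)
LZ77 triple: (2, 4, 'b')
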